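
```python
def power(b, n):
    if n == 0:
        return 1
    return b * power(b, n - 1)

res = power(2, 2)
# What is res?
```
Call trace:
power(b=2, n=2)
  power(b=2, n=1)
    power(b=2, n=0)
    -> return 1
  -> return 2
-> return 4

Final answer: 4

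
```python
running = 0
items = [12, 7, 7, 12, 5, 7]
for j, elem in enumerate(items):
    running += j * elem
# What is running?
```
Trace:
  running=0
  running=0, j=0, elem=12
  running=7, j=1, elem=7
  running=21, j=2, elem=7
  running=57, j=3, elem=12
  running=77, j=4, elem=5
  running=112, j=5, elem=7

Final answer: 112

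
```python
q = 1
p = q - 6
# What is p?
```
Trace:
  q=1
  q=1, p=-5

Final answer: -5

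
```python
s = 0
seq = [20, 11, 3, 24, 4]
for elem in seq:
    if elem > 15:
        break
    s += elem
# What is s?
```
Trace:
  s=0
  s=0, elem=20

Final answer: 0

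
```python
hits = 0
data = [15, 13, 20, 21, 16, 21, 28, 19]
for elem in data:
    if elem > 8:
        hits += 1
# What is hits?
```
Trace:
  hits=0
  hits=1, elem=15
  hits=2, elem=13
  hits=3, elem=20
  hits=4, elem=21
  hits=5, elem=16
  hits=6, elem=21
  hits=7, elem=28
  hits=8, elem=19

Final answer: 8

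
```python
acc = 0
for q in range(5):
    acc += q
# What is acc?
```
Trace:
  acc=0
  acc=0, q=0
  acc=1, q=1
  acc=3, q=2
  acc=6, q=3
  acc=10, q=4

Final answer: 10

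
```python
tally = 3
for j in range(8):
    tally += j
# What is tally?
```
Trace:
  tally=3
  tally=3, j=0
  tally=4, j=1
  tally=6, j=2
  tally=9, j=3
  tally=13, j=4
  tally=18, j=5
  tally=24, j=6
  tally=31, j=7

Final answer: 31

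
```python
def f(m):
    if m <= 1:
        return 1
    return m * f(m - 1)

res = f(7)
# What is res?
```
Call trace:
f(m=7)
  f(m=6)
    f(m=5)
      f(m=4)
        f(m=3)
          f(m=2)
            f(m=1)
            -> return 1
          -> return 2
        -> return 6
      -> return 24
    -> return 120
  -> return 720
-> return 5040

Final answer: 5040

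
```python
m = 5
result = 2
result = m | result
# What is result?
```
Trace:
  m=5
  m=5, result=2
  m=5, result=7

Final answer: 7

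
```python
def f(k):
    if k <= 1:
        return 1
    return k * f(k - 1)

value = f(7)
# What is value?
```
Call trace:
f(k=7)
  f(k=6)
    f(k=5)
      f(k=4)
        f(k=3)
          f(k=2)
            f(k=1)
            -> return 1
          -> return 2
        -> return 6
      -> return 24
    -> return 120
  -> return 720
-> return 5040

Final answer: 5040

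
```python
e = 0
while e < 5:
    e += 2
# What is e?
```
Trace:
  e=0
  e=2
  e=4
  e=6

Final answer: 6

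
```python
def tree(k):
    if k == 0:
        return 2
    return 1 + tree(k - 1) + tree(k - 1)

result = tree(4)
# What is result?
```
Call trace (a repeated sub-call is expanded the first time; later identical calls just restate its return value):
tree(k=4)
  tree(k=3)
    tree(k=2)
      tree(k=1)
        tree(k=0)
        -> return 2
        tree(k=0)
        -> return 2
      -> return 5
      tree(k=1) -> return 5  (same call as traced above)
    -> return 11
    tree(k=2) -> return 11  (same call as traced above)
  -> return 23
  tree(k=3) -> return 23  (same call as traced above)
-> return 47

Final answer: 47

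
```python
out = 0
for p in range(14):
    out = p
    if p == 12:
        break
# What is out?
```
Trace:
  out=0
  out=0, p=0
  out=1, p=1
  out=2, p=2
  out=3, p=3
  out=4, p=4
  out=5, p=5
  out=6, p=6
  out=7, p=7
  out=8, p=8
  out=9, p=9
  out=10, p=10
  out=11, p=11
  out=12, p=12

Final answer: 12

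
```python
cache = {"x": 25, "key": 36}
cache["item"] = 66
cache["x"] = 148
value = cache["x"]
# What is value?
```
Trace:
  cache={'x': 25, 'key': 36}
  cache={'x': 25, 'key': 36, 'item': 66}
  cache={'x': 148, 'key': 36, 'item': 66}
  cache={'x': 148, 'key': 36, 'item': 66}, value=148

Final answer: 148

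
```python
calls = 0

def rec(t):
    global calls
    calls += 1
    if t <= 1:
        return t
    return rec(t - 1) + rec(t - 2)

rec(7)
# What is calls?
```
Call trace (a repeated sub-call is expanded the first time; later identical calls just restate its return value):
rec(t=7)
  rec(t=6)
    rec(t=5)
      rec(t=4)
        rec(t=3)
          rec(t=2)
            rec(t=1)
            -> return 1
            rec(t=0)
            -> return 0
          -> return 1
          rec(t=1)
          -> return 1
        -> return 2
        rec(t=2) -> return 1  (same call as traced above)
      -> return 3
      rec(t=3) -> return 2  (same call as traced above)
    -> return 5
    rec(t=4) -> return 3  (same call as traced above)
  -> return 8
  rec(t=5) -> return 5  (same call as traced above)
-> return 13

calls is incremented once per call, so count the calls in each subtree. Let C(t) = number of calls made by rec(t).
C(0) = C(1) = 1 (base case, no recursion); C(t) = 1 + C(t - 1) + C(t - 2) otherwise.
C(2) = 1 + C(1) + C(0) = 1 + 1 + 1 = 3
C(3) = 1 + C(2) + C(1) = 1 + 3 + 1 = 5
C(4) = 1 + C(3) + C(2) = 1 + 5 + 3 = 9
C(5) = 1 + C(4) + C(3) = 1 + 9 + 5 = 15
C(6) = 1 + C(5) + C(4) = 1 + 15 + 9 = 25
C(7) = 1 + C(6) + C(5) = 1 + 25 + 15 = 41
calls = C(7) = 41

Final answer: 41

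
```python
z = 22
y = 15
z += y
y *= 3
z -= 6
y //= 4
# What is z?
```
Trace:
  z=22
  z=22, y=15
  z=37, y=15
  z=37, y=45
  z=31, y=45
  z=31, y=11

Final answer: 31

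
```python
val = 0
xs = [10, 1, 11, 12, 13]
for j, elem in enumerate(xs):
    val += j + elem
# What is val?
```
Trace:
  val=0
  val=10, j=0, elem=10
  val=12, j=1, elem=1
  val=25, j=2, elem=11
  val=40, j=3, elem=12
  val=57, j=4, elem=13

Final answer: 57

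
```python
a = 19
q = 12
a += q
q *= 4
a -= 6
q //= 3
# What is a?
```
Trace:
  a=19
  a=19, q=12
  a=31, q=12
  a=31, q=48
  a=25, q=48
  a=25, q=16

Final answer: 25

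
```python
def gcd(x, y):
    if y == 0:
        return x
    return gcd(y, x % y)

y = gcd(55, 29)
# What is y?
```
Call trace:
gcd(x=55, y=29)
  gcd(x=29, y=26)
    gcd(x=26, y=3)
      gcd(x=3, y=2)
        gcd(x=2, y=1)
          gcd(x=1, y=0)
          -> return 1
        -> return 1
      -> return 1
    -> return 1
  -> return 1
-> return 1

Final answer: 1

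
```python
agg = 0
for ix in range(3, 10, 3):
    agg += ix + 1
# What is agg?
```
Trace:
  agg=0
  agg=4, ix=3
  agg=11, ix=6
  agg=21, ix=9

Final answer: 21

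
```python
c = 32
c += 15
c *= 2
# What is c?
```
Trace:
  c=32
  c=47
  c=94

Final answer: 94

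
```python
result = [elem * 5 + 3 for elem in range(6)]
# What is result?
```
Trace:
  elem=0
  elem=1
  elem=2
  elem=3
  elem=4
  elem=5
  result=[3, 8, 13, 18, 23, 28]

Final answer: [3, 8, 13, 18, 23, 28]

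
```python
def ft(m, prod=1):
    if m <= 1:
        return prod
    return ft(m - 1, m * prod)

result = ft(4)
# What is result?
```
Call trace:
ft(m=4, prod=1)
  ft(m=3, prod=4)
    ft(m=2, prod=12)
      ft(m=1, prod=24)
      -> return 24
    -> return 24
  -> return 24
-> return 24

Final answer: 24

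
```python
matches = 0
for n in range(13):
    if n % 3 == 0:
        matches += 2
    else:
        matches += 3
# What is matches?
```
Trace:
  matches=0
  matches=2, n=0
  matches=5, n=1
  matches=8, n=2
  matches=10, n=3
  matches=13, n=4
  matches=16, n=5
  matches=18, n=6
  matches=21, n=7
  matches=24, n=8
  matches=26, n=9
  matches=29, n=10
  matches=32, n=11
  matches=34, n=12

Final answer: 34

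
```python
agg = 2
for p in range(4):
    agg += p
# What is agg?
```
Trace:
  agg=2
  agg=2, p=0
  agg=3, p=1
  agg=5, p=2
  agg=8, p=3

Final answer: 8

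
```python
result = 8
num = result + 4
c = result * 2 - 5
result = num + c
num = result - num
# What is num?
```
Trace:
  result=8
  result=8, num=12
  result=8, num=12, c=11
  result=23, num=12, c=11
  result=23, num=11, c=11

Final answer: 11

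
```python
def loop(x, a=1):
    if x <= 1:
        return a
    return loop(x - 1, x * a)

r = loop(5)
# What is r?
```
Call trace:
loop(x=5, a=1)
  loop(x=4, a=5)
    loop(x=3, a=20)
      loop(x=2, a=60)
        loop(x=1, a=120)
        -> return 120
      -> return 120
    -> return 120
  -> return 120
-> return 120

Final answer: 120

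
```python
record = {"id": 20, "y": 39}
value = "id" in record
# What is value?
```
Trace:
  record={'id': 20, 'y': 39}
  record={'id': 20, 'y': 39}, value=True

Final answer: True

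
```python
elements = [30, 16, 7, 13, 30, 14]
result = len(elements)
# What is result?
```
Trace:
  elements=[30, 16, 7, 13, 30, 14]
  elements=[30, 16, 7, 13, 30, 14], result=6

Final answer: 6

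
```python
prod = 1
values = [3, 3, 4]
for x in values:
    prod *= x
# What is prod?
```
Trace:
  prod=1
  prod=3, x=3
  prod=9, x=3
  prod=36, x=4

Final answer: 36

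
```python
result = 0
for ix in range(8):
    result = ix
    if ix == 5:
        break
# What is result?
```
Trace:
  result=0
  result=0, ix=0
  result=1, ix=1
  result=2, ix=2
  result=3, ix=3
  result=4, ix=4
  result=5, ix=5

Final answer: 5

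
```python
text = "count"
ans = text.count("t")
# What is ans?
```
Trace:
  text='count'
  text='count', ans=1

Final answer: 1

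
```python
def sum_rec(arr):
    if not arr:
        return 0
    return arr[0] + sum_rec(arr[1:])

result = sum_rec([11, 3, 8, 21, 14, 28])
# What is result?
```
Call trace:
sum_rec(arr=[11, 3, 8, 21, 14, 28])
  sum_rec(arr=[3, 8, 21, 14, 28])
    sum_rec(arr=[8, 21, 14, 28])
      sum_rec(arr=[21, 14, 28])
        sum_rec(arr=[14, 28])
          sum_rec(arr=[28])
            sum_rec(arr=[])
            -> return 0
          -> return 28
        -> return 42
      -> return 63
    -> return 71
  -> return 74
-> return 85

Final answer: 85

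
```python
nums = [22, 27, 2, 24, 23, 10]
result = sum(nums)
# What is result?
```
Trace:
  nums=[22, 27, 2, 24, 23, 10]
  nums=[22, 27, 2, 24, 23, 10], result=108

Final answer: 108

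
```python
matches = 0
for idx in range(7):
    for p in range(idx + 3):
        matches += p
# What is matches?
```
Trace:
  matches=0
  matches=0, idx=0, p=0
  matches=1, idx=0, p=1
  matches=3, idx=0, p=2
  matches=3, idx=1, p=0
  matches=4, idx=1, p=1
  matches=6, idx=1, p=2
  matches=9, idx=1, p=3
  matches=9, idx=2, p=0
  matches=10, idx=2, p=1
  matches=12, idx=2, p=2
  matches=15, idx=2, p=3
  matches=19, idx=2, p=4
  matches=19, idx=3, p=0
  matches=20, idx=3, p=1
  matches=22, idx=3, p=2
  matches=25, idx=3, p=3
  matches=29, idx=3, p=4
  matches=34, idx=3, p=5
  matches=34, idx=4, p=0
  matches=35, idx=4, p=1
  matches=37, idx=4, p=2
  matches=40, idx=4, p=3
  matches=44, idx=4, p=4
  matches=49, idx=4, p=5
  matches=55, idx=4, p=6
  matches=55, idx=5, p=0
  matches=56, idx=5, p=1
  matches=58, idx=5, p=2
  matches=61, idx=5, p=3
  matches=65, idx=5, p=4
  matches=70, idx=5, p=5
  matches=76, idx=5, p=6
  matches=83, idx=5, p=7
  matches=83, idx=6, p=0
  matches=84, idx=6, p=1
  matches=86, idx=6, p=2
  matches=89, idx=6, p=3
  matches=93, idx=6, p=4
  matches=98, idx=6, p=5
  matches=104, idx=6, p=6
  matches=111, idx=6, p=7
  matches=119, idx=6, p=8

Final answer: 119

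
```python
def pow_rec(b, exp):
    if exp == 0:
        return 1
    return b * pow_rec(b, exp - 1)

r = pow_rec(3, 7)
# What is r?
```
Call trace:
pow_rec(b=3, exp=7)
  pow_rec(b=3, exp=6)
    pow_rec(b=3, exp=5)
      pow_rec(b=3, exp=4)
        pow_rec(b=3, exp=3)
          pow_rec(b=3, exp=2)
            pow_rec(b=3, exp=1)
              pow_rec(b=3, exp=0)
              -> return 1
            -> return 3
          -> return 9
        -> return 27
      -> return 81
    -> return 243
  -> return 729
-> return 2187

Final answer: 2187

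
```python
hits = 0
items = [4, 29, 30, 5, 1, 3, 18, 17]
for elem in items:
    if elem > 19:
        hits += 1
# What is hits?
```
Trace:
  hits=0
  hits=0, elem=4
  hits=1, elem=29
  hits=2, elem=30
  hits=2, elem=5
  hits=2, elem=1
  hits=2, elem=3
  hits=2, elem=18
  hits=2, elem=17

Final answer: 2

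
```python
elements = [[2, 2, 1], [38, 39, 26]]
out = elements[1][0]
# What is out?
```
Trace:
  elements=[[2, 2, 1], [38, 39, 26]]
  elements=[[2, 2, 1], [38, 39, 26]], out=38

Final answer: 38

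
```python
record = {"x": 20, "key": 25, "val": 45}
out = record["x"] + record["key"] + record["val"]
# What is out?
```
Trace:
  record={'x': 20, 'key': 25, 'val': 45}
  record={'x': 20, 'key': 25, 'val': 45}, out=90

Final answer: 90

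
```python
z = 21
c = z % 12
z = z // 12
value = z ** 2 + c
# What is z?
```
Trace:
  z=21
  z=21, c=9
  z=1, c=9
  z=1, c=9, value=10

Final answer: 1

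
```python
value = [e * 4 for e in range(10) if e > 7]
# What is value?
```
Trace:
  e=0
  e=1
  e=2
  e=3
  e=4
  e=5
  e=6
  e=7
  e=8
  e=9
  value=[32, 36]

Final answer: [32, 36]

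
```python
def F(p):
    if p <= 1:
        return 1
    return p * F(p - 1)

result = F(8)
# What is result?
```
Call trace:
F(p=8)
  F(p=7)
    F(p=6)
      F(p=5)
        F(p=4)
          F(p=3)
            F(p=2)
              F(p=1)
              -> return 1
            -> return 2
          -> return 6
        -> return 24
      -> return 120
    -> return 720
  -> return 5040
-> return 40320

Final answer: 40320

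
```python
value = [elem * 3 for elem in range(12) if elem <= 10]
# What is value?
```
Trace:
  elem=0
  elem=1
  elem=2
  elem=3
  elem=4
  elem=5
  elem=6
  elem=7
  elem=8
  elem=9
  elem=10
  elem=11
  value=[0, 3, 6, 9, 12, 15, 18, 21, 24, 27, 30]

Final answer: [0, 3, 6, 9, 12, 15, 18, 21, 24, 27, 30]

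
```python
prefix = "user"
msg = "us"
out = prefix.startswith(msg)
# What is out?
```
Trace:
  prefix='user'
  prefix='user', msg='us'
  prefix='user', msg='us', out=True

Final answer: True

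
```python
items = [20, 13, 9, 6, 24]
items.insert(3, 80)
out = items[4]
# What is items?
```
Trace:
  items=[20, 13, 9, 6, 24]
  items=[20, 13, 9, 80, 6, 24]
  items=[20, 13, 9, 80, 6, 24], out=6

Final answer: [20, 13, 9, 80, 6, 24]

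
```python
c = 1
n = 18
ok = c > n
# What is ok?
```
Trace:
  c=1
  c=1, n=18
  c=1, n=18, ok=False

Final answer: False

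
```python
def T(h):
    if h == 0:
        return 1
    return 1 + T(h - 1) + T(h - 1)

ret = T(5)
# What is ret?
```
Call trace (a repeated sub-call is expanded the first time; later identical calls just restate its return value):
T(h=5)
  T(h=4)
    T(h=3)
      T(h=2)
        T(h=1)
          T(h=0)
          -> return 1
          T(h=0)
          -> return 1
        -> return 3
        T(h=1) -> return 3  (same call as traced above)
      -> return 7
      T(h=2) -> return 7  (same call as traced above)
    -> return 15
    T(h=3) -> return 15  (same call as traced above)
  -> return 31
  T(h=4) -> return 31  (same call as traced above)
-> return 63

Final answer: 63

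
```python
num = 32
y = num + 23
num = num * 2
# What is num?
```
Trace:
  num=32
  num=32, y=55
  num=64, y=55

Final answer: 64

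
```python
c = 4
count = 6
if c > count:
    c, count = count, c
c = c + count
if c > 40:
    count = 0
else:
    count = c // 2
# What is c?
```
Trace:
  c=4
  c=4, count=6
  c=4, count=6
  c=10, count=6
  c=10, count=5

Final answer: 10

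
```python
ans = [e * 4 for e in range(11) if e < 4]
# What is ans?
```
Trace:
  e=0
  e=1
  e=2
  e=3
  e=4
  e=5
  e=6
  e=7
  e=8
  e=9
  e=10
  ans=[0, 4, 8, 12]

Final answer: [0, 4, 8, 12]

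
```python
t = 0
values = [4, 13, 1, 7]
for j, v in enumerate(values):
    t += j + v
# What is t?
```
Trace:
  t=0
  t=4, j=0, v=4
  t=18, j=1, v=13
  t=21, j=2, v=1
  t=31, j=3, v=7

Final answer: 31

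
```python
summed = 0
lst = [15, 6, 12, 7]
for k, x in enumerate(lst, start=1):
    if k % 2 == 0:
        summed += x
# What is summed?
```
Trace:
  summed=0
  summed=0, k=1, x=15
  summed=6, k=2, x=6
  summed=6, k=3, x=12
  summed=13, k=4, x=7

Final answer: 13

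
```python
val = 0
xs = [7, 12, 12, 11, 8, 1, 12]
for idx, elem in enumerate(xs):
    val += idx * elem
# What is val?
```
Trace:
  val=0
  val=0, idx=0, elem=7
  val=12, idx=1, elem=12
  val=36, idx=2, elem=12
  val=69, idx=3, elem=11
  val=101, idx=4, elem=8
  val=106, idx=5, elem=1
  val=178, idx=6, elem=12

Final answer: 178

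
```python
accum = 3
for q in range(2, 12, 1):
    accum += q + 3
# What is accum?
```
Trace:
  accum=3
  accum=8, q=2
  accum=14, q=3
  accum=21, q=4
  accum=29, q=5
  accum=38, q=6
  accum=48, q=7
  accum=59, q=8
  accum=71, q=9
  accum=84, q=10
  accum=98, q=11

Final answer: 98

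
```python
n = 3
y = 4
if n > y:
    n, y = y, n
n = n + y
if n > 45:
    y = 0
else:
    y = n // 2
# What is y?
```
Trace:
  n=3
  n=3, y=4
  n=3, y=4
  n=7, y=4
  n=7, y=3

Final answer: 3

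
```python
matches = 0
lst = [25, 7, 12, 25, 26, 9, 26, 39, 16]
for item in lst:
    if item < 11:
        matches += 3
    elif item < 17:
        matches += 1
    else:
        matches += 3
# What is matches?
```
Trace:
  matches=0
  matches=3, item=25
  matches=6, item=7
  matches=7, item=12
  matches=10, item=25
  matches=13, item=26
  matches=16, item=9
  matches=19, item=26
  matches=22, item=39
  matches=23, item=16

Final answer: 23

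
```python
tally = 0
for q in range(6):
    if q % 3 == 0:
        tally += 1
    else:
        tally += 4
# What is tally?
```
Trace:
  tally=0
  tally=1, q=0
  tally=5, q=1
  tally=9, q=2
  tally=10, q=3
  tally=14, q=4
  tally=18, q=5

Final answer: 18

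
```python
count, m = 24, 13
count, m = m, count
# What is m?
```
Trace:
  count=24, m=13
  count=13, m=24

Final answer: 24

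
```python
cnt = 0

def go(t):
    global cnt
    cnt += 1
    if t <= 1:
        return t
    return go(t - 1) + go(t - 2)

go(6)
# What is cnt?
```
Call trace (a repeated sub-call is expanded the first time; later identical calls just restate its return value):
go(t=6)
  go(t=5)
    go(t=4)
      go(t=3)
        go(t=2)
          go(t=1)
          -> return 1
          go(t=0)
          -> return 0
        -> return 1
        go(t=1)
        -> return 1
      -> return 2
      go(t=2) -> return 1  (same call as traced above)
    -> return 3
    go(t=3) -> return 2  (same call as traced above)
  -> return 5
  go(t=4) -> return 3  (same call as traced above)
-> return 8

cnt is incremented once per call, so count the calls in each subtree. Let C(t) = number of calls made by go(t).
C(0) = C(1) = 1 (base case, no recursion); C(t) = 1 + C(t - 1) + C(t - 2) otherwise.
C(2) = 1 + C(1) + C(0) = 1 + 1 + 1 = 3
C(3) = 1 + C(2) + C(1) = 1 + 3 + 1 = 5
C(4) = 1 + C(3) + C(2) = 1 + 5 + 3 = 9
C(5) = 1 + C(4) + C(3) = 1 + 9 + 5 = 15
C(6) = 1 + C(5) + C(4) = 1 + 15 + 9 = 25
cnt = C(6) = 25

Final answer: 25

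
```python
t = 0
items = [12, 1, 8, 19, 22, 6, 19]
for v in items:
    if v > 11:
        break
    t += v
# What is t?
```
Trace:
  t=0
  t=0, v=12

Final answer: 0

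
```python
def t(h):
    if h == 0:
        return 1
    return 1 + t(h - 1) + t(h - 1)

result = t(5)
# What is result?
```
Call trace (a repeated sub-call is expanded the first time; later identical calls just restate its return value):
t(h=5)
  t(h=4)
    t(h=3)
      t(h=2)
        t(h=1)
          t(h=0)
          -> return 1
          t(h=0)
          -> return 1
        -> return 3
        t(h=1) -> return 3  (same call as traced above)
      -> return 7
      t(h=2) -> return 7  (same call as traced above)
    -> return 15
    t(h=3) -> return 15  (same call as traced above)
  -> return 31
  t(h=4) -> return 31  (same call as traced above)
-> return 63

Final answer: 63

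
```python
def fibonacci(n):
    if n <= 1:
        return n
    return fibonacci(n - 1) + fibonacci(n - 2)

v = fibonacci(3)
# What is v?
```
Call trace:
fibonacci(n=3)
  fibonacci(n=2)
    fibonacci(n=1)
    -> return 1
    fibonacci(n=0)
    -> return 0
  -> return 1
  fibonacci(n=1)
  -> return 1
-> return 2

Final answer: 2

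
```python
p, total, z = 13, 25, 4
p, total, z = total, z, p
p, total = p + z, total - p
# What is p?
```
Trace:
  p=13, total=25, z=4
  p=25, total=4, z=13
  p=38, total=-21, z=13

Final answer: 38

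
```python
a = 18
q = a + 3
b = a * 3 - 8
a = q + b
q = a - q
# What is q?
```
Trace:
  a=18
  a=18, q=21
  a=18, q=21, b=46
  a=67, q=21, b=46
  a=67, q=46, b=46

Final answer: 46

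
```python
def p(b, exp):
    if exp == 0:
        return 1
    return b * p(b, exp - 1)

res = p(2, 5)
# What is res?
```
Call trace:
p(b=2, exp=5)
  p(b=2, exp=4)
    p(b=2, exp=3)
      p(b=2, exp=2)
        p(b=2, exp=1)
          p(b=2, exp=0)
          -> return 1
        -> return 2
      -> return 4
    -> return 8
  -> return 16
-> return 32

Final answer: 32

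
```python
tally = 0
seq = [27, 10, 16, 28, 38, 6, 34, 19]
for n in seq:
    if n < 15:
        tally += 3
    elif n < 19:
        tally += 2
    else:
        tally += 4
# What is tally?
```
Trace:
  tally=0
  tally=4, n=27
  tally=7, n=10
  tally=9, n=16
  tally=13, n=28
  tally=17, n=38
  tally=20, n=6
  tally=24, n=34
  tally=28, n=19

Final answer: 28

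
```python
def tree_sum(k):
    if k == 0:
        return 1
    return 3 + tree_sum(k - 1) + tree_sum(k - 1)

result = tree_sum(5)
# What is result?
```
Call trace (a repeated sub-call is expanded the first time; later identical calls just restate its return value):
tree_sum(k=5)
  tree_sum(k=4)
    tree_sum(k=3)
      tree_sum(k=2)
        tree_sum(k=1)
          tree_sum(k=0)
          -> return 1
          tree_sum(k=0)
          -> return 1
        -> return 5
        tree_sum(k=1) -> return 5  (same call as traced above)
      -> return 13
      tree_sum(k=2) -> return 13  (same call as traced above)
    -> return 29
    tree_sum(k=3) -> return 29  (same call as traced above)
  -> return 61
  tree_sum(k=4) -> return 61  (same call as traced above)
-> return 125

Final answer: 125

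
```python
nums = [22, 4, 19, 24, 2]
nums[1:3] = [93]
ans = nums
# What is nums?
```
Trace:
  nums=[22, 4, 19, 24, 2]
  nums=[22, 93, 24, 2]
  nums=[22, 93, 24, 2], ans=[22, 93, 24, 2]

Final answer: [22, 93, 24, 2]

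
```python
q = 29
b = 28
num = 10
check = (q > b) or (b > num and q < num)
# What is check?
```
Trace:
  q=29
  q=29, b=28
  q=29, b=28, num=10
  q=29, b=28, num=10, check=True

Final answer: True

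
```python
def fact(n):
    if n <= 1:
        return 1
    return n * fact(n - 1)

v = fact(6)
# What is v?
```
Call trace:
fact(n=6)
  fact(n=5)
    fact(n=4)
      fact(n=3)
        fact(n=2)
          fact(n=1)
          -> return 1
        -> return 2
      -> return 6
    -> return 24
  -> return 120
-> return 720

Final answer: 720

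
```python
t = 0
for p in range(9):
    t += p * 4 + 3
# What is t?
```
Trace:
  t=0
  t=3, p=0
  t=10, p=1
  t=21, p=2
  t=36, p=3
  t=55, p=4
  t=78, p=5
  t=105, p=6
  t=136, p=7
  t=171, p=8

Final answer: 171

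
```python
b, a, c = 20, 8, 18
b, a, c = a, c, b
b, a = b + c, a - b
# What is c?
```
Trace:
  b=20, a=8, c=18
  b=8, a=18, c=20
  b=28, a=10, c=20

Final answer: 20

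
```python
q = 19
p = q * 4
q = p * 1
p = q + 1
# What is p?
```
Trace:
  q=19
  q=19, p=76
  q=76, p=76
  q=76, p=77

Final answer: 77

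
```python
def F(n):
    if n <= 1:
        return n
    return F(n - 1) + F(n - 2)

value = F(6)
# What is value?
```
Call trace (a repeated sub-call is expanded the first time; later identical calls just restate its return value):
F(n=6)
  F(n=5)
    F(n=4)
      F(n=3)
        F(n=2)
          F(n=1)
          -> return 1
          F(n=0)
          -> return 0
        -> return 1
        F(n=1)
        -> return 1
      -> return 2
      F(n=2) -> return 1  (same call as traced above)
    -> return 3
    F(n=3) -> return 2  (same call as traced above)
  -> return 5
  F(n=4) -> return 3  (same call as traced above)
-> return 8

Final answer: 8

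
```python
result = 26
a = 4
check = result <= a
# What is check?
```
Trace:
  result=26
  result=26, a=4
  result=26, a=4, check=False

Final answer: False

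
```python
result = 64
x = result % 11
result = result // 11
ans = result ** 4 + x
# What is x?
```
Trace:
  result=64
  result=64, x=9
  result=5, x=9
  result=5, x=9, ans=634

Final answer: 9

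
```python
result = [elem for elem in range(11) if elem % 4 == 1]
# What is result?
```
Trace:
  elem=0
  elem=1
  elem=2
  elem=3
  elem=4
  elem=5
  elem=6
  elem=7
  elem=8
  elem=9
  elem=10
  result=[1, 5, 9]

Final answer: [1, 5, 9]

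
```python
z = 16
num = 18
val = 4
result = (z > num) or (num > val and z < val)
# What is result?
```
Trace:
  z=16
  z=16, num=18
  z=16, num=18, val=4
  z=16, num=18, val=4, result=False

Final answer: False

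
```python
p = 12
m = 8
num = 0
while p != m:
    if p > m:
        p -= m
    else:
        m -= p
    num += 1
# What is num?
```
Trace:
  p=12
  p=12, m=8
  p=12, m=8, num=0
  p=4, m=8, num=1
  p=4, m=4, num=2

Final answer: 2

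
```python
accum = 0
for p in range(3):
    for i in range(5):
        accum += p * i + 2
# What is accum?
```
Trace:
  accum=0
  accum=2, p=0, i=0
  accum=4, p=0, i=1
  accum=6, p=0, i=2
  accum=8, p=0, i=3
  accum=10, p=0, i=4
  accum=12, p=1, i=0
  accum=15, p=1, i=1
  accum=19, p=1, i=2
  accum=24, p=1, i=3
  accum=30, p=1, i=4
  accum=32, p=2, i=0
  accum=36, p=2, i=1
  accum=42, p=2, i=2
  accum=50, p=2, i=3
  accum=60, p=2, i=4

Final answer: 60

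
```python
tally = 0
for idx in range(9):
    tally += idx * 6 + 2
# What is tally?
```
Trace:
  tally=0
  tally=2, idx=0
  tally=10, idx=1
  tally=24, idx=2
  tally=44, idx=3
  tally=70, idx=4
  tally=102, idx=5
  tally=140, idx=6
  tally=184, idx=7
  tally=234, idx=8

Final answer: 234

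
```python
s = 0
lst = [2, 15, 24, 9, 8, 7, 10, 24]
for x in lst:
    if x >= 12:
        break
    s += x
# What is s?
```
Trace:
  s=0
  s=2, x=2
  s=2, x=15

Final answer: 2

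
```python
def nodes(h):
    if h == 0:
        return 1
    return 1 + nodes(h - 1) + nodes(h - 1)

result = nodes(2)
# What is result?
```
Call trace (a repeated sub-call is expanded the first time; later identical calls just restate its return value):
nodes(h=2)
  nodes(h=1)
    nodes(h=0)
    -> return 1
    nodes(h=0)
    -> return 1
  -> return 3
  nodes(h=1) -> return 3  (same call as traced above)
-> return 7

Final answer: 7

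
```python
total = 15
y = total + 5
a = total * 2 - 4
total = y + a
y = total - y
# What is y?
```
Trace:
  total=15
  total=15, y=20
  total=15, y=20, a=26
  total=46, y=20, a=26
  total=46, y=26, a=26

Final answer: 26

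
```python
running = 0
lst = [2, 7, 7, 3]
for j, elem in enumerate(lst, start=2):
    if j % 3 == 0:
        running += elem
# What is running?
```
Trace:
  running=0
  running=0, j=2, elem=2
  running=7, j=3, elem=7
  running=7, j=4, elem=7
  running=7, j=5, elem=3

Final answer: 7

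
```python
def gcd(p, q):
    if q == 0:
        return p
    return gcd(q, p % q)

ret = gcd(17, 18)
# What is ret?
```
Call trace:
gcd(p=17, q=18)
  gcd(p=18, q=17)
    gcd(p=17, q=1)
      gcd(p=1, q=0)
      -> return 1
    -> return 1
  -> return 1
-> return 1

Final answer: 1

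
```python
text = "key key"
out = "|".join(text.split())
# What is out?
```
Trace:
  text='key key'
  text='key key', out='key|key'

Final answer: 'key|key'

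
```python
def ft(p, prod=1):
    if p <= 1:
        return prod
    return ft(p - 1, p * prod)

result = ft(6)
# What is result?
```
Call trace:
ft(p=6, prod=1)
  ft(p=5, prod=6)
    ft(p=4, prod=30)
      ft(p=3, prod=120)
        ft(p=2, prod=360)
          ft(p=1, prod=720)
          -> return 720
        -> return 720
      -> return 720
    -> return 720
  -> return 720
-> return 720

Final answer: 720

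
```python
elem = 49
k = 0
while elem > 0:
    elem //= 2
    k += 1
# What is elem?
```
Trace:
  elem=49
  elem=49, k=0
  elem=24, k=1
  elem=12, k=2
  elem=6, k=3
  elem=3, k=4
  elem=1, k=5
  elem=0, k=6

Final answer: 0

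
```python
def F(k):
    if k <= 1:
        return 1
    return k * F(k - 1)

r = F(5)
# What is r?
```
Call trace:
F(k=5)
  F(k=4)
    F(k=3)
      F(k=2)
        F(k=1)
        -> return 1
      -> return 2
    -> return 6
  -> return 24
-> return 120

Final answer: 120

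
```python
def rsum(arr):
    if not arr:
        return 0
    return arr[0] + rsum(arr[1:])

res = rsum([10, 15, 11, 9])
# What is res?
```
Call trace:
rsum(arr=[10, 15, 11, 9])
  rsum(arr=[15, 11, 9])
    rsum(arr=[11, 9])
      rsum(arr=[9])
        rsum(arr=[])
        -> return 0
      -> return 9
    -> return 20
  -> return 35
-> return 45

Final answer: 45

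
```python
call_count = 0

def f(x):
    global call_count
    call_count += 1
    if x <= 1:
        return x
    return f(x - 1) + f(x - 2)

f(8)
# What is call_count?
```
Call trace (a repeated sub-call is expanded the first time; later identical calls just restate its return value):
f(x=8)
  f(x=7)
    f(x=6)
      f(x=5)
        f(x=4)
          f(x=3)
            f(x=2)
              f(x=1)
              -> return 1
              f(x=0)
              -> return 0
            -> return 1
            f(x=1)
            -> return 1
          -> return 2
          f(x=2) -> return 1  (same call as traced above)
        -> return 3
        f(x=3) -> return 2  (same call as traced above)
      -> return 5
      f(x=4) -> return 3  (same call as traced above)
    -> return 8
    f(x=5) -> return 5  (same call as traced above)
  -> return 13
  f(x=6) -> return 8  (same call as traced above)
-> return 21

call_count is incremented once per call, so count the calls in each subtree. Let C(x) = number of calls made by f(x).
C(0) = C(1) = 1 (base case, no recursion); C(x) = 1 + C(x - 1) + C(x - 2) otherwise.
C(2) = 1 + C(1) + C(0) = 1 + 1 + 1 = 3
C(3) = 1 + C(2) + C(1) = 1 + 3 + 1 = 5
C(4) = 1 + C(3) + C(2) = 1 + 5 + 3 = 9
C(5) = 1 + C(4) + C(3) = 1 + 9 + 5 = 15
C(6) = 1 + C(5) + C(4) = 1 + 15 + 9 = 25
C(7) = 1 + C(6) + C(5) = 1 + 25 + 15 = 41
C(8) = 1 + C(7) + C(6) = 1 + 41 + 25 = 67
call_count = C(8) = 67

Final answer: 67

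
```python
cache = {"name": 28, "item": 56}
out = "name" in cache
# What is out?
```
Trace:
  cache={'name': 28, 'item': 56}
  cache={'name': 28, 'item': 56}, out=True

Final answer: True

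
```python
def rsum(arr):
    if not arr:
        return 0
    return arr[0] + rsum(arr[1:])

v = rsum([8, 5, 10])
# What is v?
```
Call trace:
rsum(arr=[8, 5, 10])
  rsum(arr=[5, 10])
    rsum(arr=[10])
      rsum(arr=[])
      -> return 0
    -> return 10
  -> return 15
-> return 23

Final answer: 23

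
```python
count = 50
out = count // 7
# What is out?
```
Trace:
  count=50
  count=50, out=7

Final answer: 7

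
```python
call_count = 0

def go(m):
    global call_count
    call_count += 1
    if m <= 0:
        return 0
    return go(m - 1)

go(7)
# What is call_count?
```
Call trace:
go(m=7)
  go(m=6)
    go(m=5)
      go(m=4)
        go(m=3)
          go(m=2)
            go(m=1)
              go(m=0)
              -> return 0
            -> return 0
          -> return 0
        -> return 0
      -> return 0
    -> return 0
  -> return 0
-> return 0

call_count is incremented once per call. go is entered once for each m = 7, 6, 5, 4, 3, 2, 1, 0 (the m <= 0 call returns without recursing), i.e. 7 + 1 calls.
call_count = 8

Final answer: 8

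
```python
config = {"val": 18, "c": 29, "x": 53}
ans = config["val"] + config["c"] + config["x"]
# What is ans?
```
Trace:
  config={'val': 18, 'c': 29, 'x': 53}
  config={'val': 18, 'c': 29, 'x': 53}, ans=100

Final answer: 100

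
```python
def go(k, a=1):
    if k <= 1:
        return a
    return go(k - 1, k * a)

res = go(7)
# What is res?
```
Call trace:
go(k=7, a=1)
  go(k=6, a=7)
    go(k=5, a=42)
      go(k=4, a=210)
        go(k=3, a=840)
          go(k=2, a=2520)
            go(k=1, a=5040)
            -> return 5040
          -> return 5040
        -> return 5040
      -> return 5040
    -> return 5040
  -> return 5040
-> return 5040

Final answer: 5040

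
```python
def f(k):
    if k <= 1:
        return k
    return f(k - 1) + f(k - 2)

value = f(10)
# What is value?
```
Call trace (a repeated sub-call is expanded the first time; later identical calls just restate its return value):
f(k=10)
  f(k=9)
    f(k=8)
      f(k=7)
        f(k=6)
          f(k=5)
            f(k=4)
              f(k=3)
                f(k=2)
                  f(k=1)
                  -> return 1
                  f(k=0)
                  -> return 0
                -> return 1
                f(k=1)
                -> return 1
              -> return 2
              f(k=2) -> return 1  (same call as traced above)
            -> return 3
            f(k=3) -> return 2  (same call as traced above)
          -> return 5
          f(k=4) -> return 3  (same call as traced above)
        -> return 8
        f(k=5) -> return 5  (same call as traced above)
      -> return 13
      f(k=6) -> return 8  (same call as traced above)
    -> return 21
    f(k=7) -> return 13  (same call as traced above)
  -> return 34
  f(k=8) -> return 21  (same call as traced above)
-> return 55

Final answer: 55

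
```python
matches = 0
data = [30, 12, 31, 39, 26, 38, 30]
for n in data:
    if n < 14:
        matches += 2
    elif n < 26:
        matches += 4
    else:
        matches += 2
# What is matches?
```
Trace:
  matches=0
  matches=2, n=30
  matches=4, n=12
  matches=6, n=31
  matches=8, n=39
  matches=10, n=26
  matches=12, n=38
  matches=14, n=30

Final answer: 14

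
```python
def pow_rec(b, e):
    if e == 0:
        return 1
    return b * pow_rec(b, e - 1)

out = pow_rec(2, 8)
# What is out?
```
Call trace:
pow_rec(b=2, e=8)
  pow_rec(b=2, e=7)
    pow_rec(b=2, e=6)
      pow_rec(b=2, e=5)
        pow_rec(b=2, e=4)
          pow_rec(b=2, e=3)
            pow_rec(b=2, e=2)
              pow_rec(b=2, e=1)
                pow_rec(b=2, e=0)
                -> return 1
              -> return 2
            -> return 4
          -> return 8
        -> return 16
      -> return 32
    -> return 64
  -> return 128
-> return 256

Final answer: 256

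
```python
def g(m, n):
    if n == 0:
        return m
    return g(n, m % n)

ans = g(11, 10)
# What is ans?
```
Call trace:
g(m=11, n=10)
  g(m=10, n=1)
    g(m=1, n=0)
    -> return 1
  -> return 1
-> return 1

Final answer: 1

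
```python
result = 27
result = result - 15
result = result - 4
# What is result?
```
Trace:
  result=27
  result=12
  result=8

Final answer: 8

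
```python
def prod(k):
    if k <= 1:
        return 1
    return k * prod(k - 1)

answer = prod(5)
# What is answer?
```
Call trace:
prod(k=5)
  prod(k=4)
    prod(k=3)
      prod(k=2)
        prod(k=1)
        -> return 1
      -> return 2
    -> return 6
  -> return 24
-> return 120

Final answer: 120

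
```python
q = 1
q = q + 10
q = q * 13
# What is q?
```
Trace:
  q=1
  q=11
  q=143

Final answer: 143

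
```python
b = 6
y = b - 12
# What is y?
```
Trace:
  b=6
  b=6, y=-6

Final answer: -6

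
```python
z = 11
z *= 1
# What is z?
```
Trace:
  z=11
  z=11

Final answer: 11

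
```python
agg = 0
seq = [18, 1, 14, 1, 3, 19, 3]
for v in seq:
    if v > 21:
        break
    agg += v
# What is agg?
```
Trace:
  agg=0
  agg=18, v=18
  agg=19, v=1
  agg=33, v=14
  agg=34, v=1
  agg=37, v=3
  agg=56, v=19
  agg=59, v=3

Final answer: 59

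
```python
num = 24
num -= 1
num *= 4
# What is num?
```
Trace:
  num=24
  num=23
  num=92

Final answer: 92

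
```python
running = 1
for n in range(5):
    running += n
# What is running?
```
Trace:
  running=1
  running=1, n=0
  running=2, n=1
  running=4, n=2
  running=7, n=3
  running=11, n=4

Final answer: 11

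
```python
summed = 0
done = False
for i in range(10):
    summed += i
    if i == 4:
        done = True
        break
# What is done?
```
Trace:
  summed=0
  summed=0, done=False
  summed=0, done=False, i=0
  summed=1, done=False, i=1
  summed=3, done=False, i=2
  summed=6, done=False, i=3
  summed=10, done=True, i=4

Final answer: True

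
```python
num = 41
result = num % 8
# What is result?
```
Trace:
  num=41
  num=41, result=1

Final answer: 1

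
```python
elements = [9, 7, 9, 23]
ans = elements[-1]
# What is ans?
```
Trace:
  elements=[9, 7, 9, 23]
  elements=[9, 7, 9, 23], ans=23

Final answer: 23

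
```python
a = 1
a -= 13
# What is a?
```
Trace:
  a=1
  a=-12

Final answer: -12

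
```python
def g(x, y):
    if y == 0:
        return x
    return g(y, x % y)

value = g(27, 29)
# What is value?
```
Call trace:
g(x=27, y=29)
  g(x=29, y=27)
    g(x=27, y=2)
      g(x=2, y=1)
        g(x=1, y=0)
        -> return 1
      -> return 1
    -> return 1
  -> return 1
-> return 1

Final answer: 1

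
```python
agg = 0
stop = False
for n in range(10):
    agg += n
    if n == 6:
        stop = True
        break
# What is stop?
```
Trace:
  agg=0
  agg=0, stop=False
  agg=0, stop=False, n=0
  agg=1, stop=False, n=1
  agg=3, stop=False, n=2
  agg=6, stop=False, n=3
  agg=10, stop=False, n=4
  agg=15, stop=False, n=5
  agg=21, stop=True, n=6

Final answer: True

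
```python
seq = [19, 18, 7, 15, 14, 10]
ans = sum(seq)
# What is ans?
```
Trace:
  seq=[19, 18, 7, 15, 14, 10]
  seq=[19, 18, 7, 15, 14, 10], ans=83

Final answer: 83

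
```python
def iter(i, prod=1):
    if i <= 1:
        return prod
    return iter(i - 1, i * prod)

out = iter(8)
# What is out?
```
Call trace:
iter(i=8, prod=1)
  iter(i=7, prod=8)
    iter(i=6, prod=56)
      iter(i=5, prod=336)
        iter(i=4, prod=1680)
          iter(i=3, prod=6720)
            iter(i=2, prod=20160)
              iter(i=1, prod=40320)
              -> return 40320
            -> return 40320
          -> return 40320
        -> return 40320
      -> return 40320
    -> return 40320
  -> return 40320
-> return 40320

Final answer: 40320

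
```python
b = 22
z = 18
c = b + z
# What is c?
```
Trace:
  b=22
  b=22, z=18
  b=22, z=18, c=40

Final answer: 40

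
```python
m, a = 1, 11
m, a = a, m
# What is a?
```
Trace:
  m=1, a=11
  m=11, a=1

Final answer: 1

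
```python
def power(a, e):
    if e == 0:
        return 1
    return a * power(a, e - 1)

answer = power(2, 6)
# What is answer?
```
Call trace:
power(a=2, e=6)
  power(a=2, e=5)
    power(a=2, e=4)
      power(a=2, e=3)
        power(a=2, e=2)
          power(a=2, e=1)
            power(a=2, e=0)
            -> return 1
          -> return 2
        -> return 4
      -> return 8
    -> return 16
  -> return 32
-> return 64

Final answer: 64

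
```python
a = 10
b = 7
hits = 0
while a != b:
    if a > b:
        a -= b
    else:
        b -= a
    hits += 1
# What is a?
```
Trace:
  a=10
  a=10, b=7
  a=10, b=7, hits=0
  a=3, b=7, hits=1
  a=3, b=4, hits=2
  a=3, b=1, hits=3
  a=2, b=1, hits=4
  a=1, b=1, hits=5

Final answer: 1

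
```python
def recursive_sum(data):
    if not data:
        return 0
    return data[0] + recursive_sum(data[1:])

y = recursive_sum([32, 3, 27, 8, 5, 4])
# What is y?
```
Call trace:
recursive_sum(data=[32, 3, 27, 8, 5, 4])
  recursive_sum(data=[3, 27, 8, 5, 4])
    recursive_sum(data=[27, 8, 5, 4])
      recursive_sum(data=[8, 5, 4])
        recursive_sum(data=[5, 4])
          recursive_sum(data=[4])
            recursive_sum(data=[])
            -> return 0
          -> return 4
        -> return 9
      -> return 17
    -> return 44
  -> return 47
-> return 79

Final answer: 79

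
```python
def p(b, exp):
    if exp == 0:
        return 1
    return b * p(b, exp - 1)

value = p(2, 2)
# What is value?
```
Call trace:
p(b=2, exp=2)
  p(b=2, exp=1)
    p(b=2, exp=0)
    -> return 1
  -> return 2
-> return 4

Final answer: 4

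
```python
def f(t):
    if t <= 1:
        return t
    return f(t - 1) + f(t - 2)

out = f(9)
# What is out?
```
Call trace (a repeated sub-call is expanded the first time; later identical calls just restate its return value):
f(t=9)
  f(t=8)
    f(t=7)
      f(t=6)
        f(t=5)
          f(t=4)
            f(t=3)
              f(t=2)
                f(t=1)
                -> return 1
                f(t=0)
                -> return 0
              -> return 1
              f(t=1)
              -> return 1
            -> return 2
            f(t=2) -> return 1  (same call as traced above)
          -> return 3
          f(t=3) -> return 2  (same call as traced above)
        -> return 5
        f(t=4) -> return 3  (same call as traced above)
      -> return 8
      f(t=5) -> return 5  (same call as traced above)
    -> return 13
    f(t=6) -> return 8  (same call as traced above)
  -> return 21
  f(t=7) -> return 13  (same call as traced above)
-> return 34

Final answer: 34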